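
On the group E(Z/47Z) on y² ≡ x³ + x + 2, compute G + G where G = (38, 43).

(20, 19)

tangent at (38, 43): λ = (3·38² + 1)/(2·43) ≡ 9/39. 39⁻¹ ≡ 41 (mod 47) since 39·41 = 1599 ≡ 1, so λ ≡ 9·41 ≡ 40.
  x = λ² - 38 - 38 = 1600 - 76 ≡ 20; y = λ·(38 - 20) - 43 ≡ 19. → (20, 19)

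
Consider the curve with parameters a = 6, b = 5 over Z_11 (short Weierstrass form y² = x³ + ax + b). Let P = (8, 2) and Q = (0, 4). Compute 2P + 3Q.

(2, 5)

First 2P:
Repeated addition: build up to 2P.
2P: tangent at (8, 2): λ = (3·8² + 6)/(2·2) ≡ 0/4. 4⁻¹ ≡ 3 (mod 11), so λ ≡ 0·3 ≡ 0.
  x = λ² - 8 - 8 = 0 - 16 ≡ 6; y = λ·(8 - 6) - 2 ≡ 9. → (6, 9)
2P = (6, 9).
Next 3Q:
Repeated addition: build up to 3Q.
2Q: tangent at (0, 4): λ = (3·0² + 6)/(2·4) ≡ 6/8. 8⁻¹ ≡ 7 (mod 11), so λ ≡ 6·7 ≡ 9.
  x = λ² - 0 - 0 = 81 - 0 ≡ 4; y = λ·(0 - 4) - 4 ≡ 4. → (4, 4)
3Q: (4, 4) + (0, 4). λ = (4 - 4)/(0 - 4) ≡ 0/7 mod 11. 7⁻¹ ≡ 8 (mod 11), so λ ≡ 0.
  x = λ² - 4 - 0 = 0 - 4 ≡ 7; y = λ·(4 - 7) - 4 ≡ 7. → (7, 7)
3Q = (7, 7).
Finally 2P + 3Q:
(6, 9) + (7, 7). λ = (7 - 9)/(7 - 6) ≡ 9/1 mod 11. 1⁻¹ ≡ 1 (mod 11) since 1·1 = 1 ≡ 1, so λ ≡ 9.
  x = λ² - 6 - 7 = 81 - 13 ≡ 2; y = λ·(6 - 2) - 9 ≡ 5. → (2, 5)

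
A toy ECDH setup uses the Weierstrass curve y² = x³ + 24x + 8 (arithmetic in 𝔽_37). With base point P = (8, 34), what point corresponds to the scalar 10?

Repeated addition: build up to 10P.
2P: tangent at (8, 34): λ = (3·8² + 24)/(2·34) ≡ 31/31. 31⁻¹ ≡ 6 (mod 37) since 31·6 = 186 ≡ 1, so λ ≡ 31·6 ≡ 1.
  x = λ² - 8 - 8 = 1 - 16 ≡ 22; y = λ·(8 - 22) - 34 ≡ 26. → (22, 26)
3P: (22, 26) + (8, 34). λ = (34 - 26)/(8 - 22) ≡ 8/23 mod 37. 23⁻¹ ≡ 29 (mod 37), so λ ≡ 10.
  x = λ² - 22 - 8 = 100 - 30 ≡ 33; y = λ·(22 - 33) - 26 ≡ 12. → (33, 12)
4P: (33, 12) + (8, 34). λ = (34 - 12)/(8 - 33) ≡ 22/12 mod 37. 12⁻¹ ≡ 34 (mod 37) since 12·34 = 408 ≡ 1, so λ ≡ 8.
  x = λ² - 33 - 8 = 64 - 41 ≡ 23; y = λ·(33 - 23) - 12 ≡ 31. → (23, 31)
5P: (23, 31) + (8, 34). λ = (34 - 31)/(8 - 23) ≡ 3/22 mod 37. 22⁻¹ ≡ 32 (mod 37) since 22·32 = 704 ≡ 1, so λ ≡ 22.
  x = λ² - 23 - 8 = 484 - 31 ≡ 9; y = λ·(23 - 9) - 31 ≡ 18. → (9, 18)
6P: (9, 18) + (8, 34). λ = (34 - 18)/(8 - 9) ≡ 16/36 mod 37. 36⁻¹ ≡ 36 (mod 37), so λ ≡ 21.
  x = λ² - 9 - 8 = 441 - 17 ≡ 17; y = λ·(9 - 17) - 18 ≡ 36. → (17, 36)
7P: (17, 36) + (8, 34). λ = (34 - 36)/(8 - 17) ≡ 35/28 mod 37. 28⁻¹ ≡ 4 (mod 37) since 28·4 = 112 ≡ 1, so λ ≡ 29.
  x = λ² - 17 - 8 = 841 - 25 ≡ 2; y = λ·(17 - 2) - 36 ≡ 29. → (2, 29)
8P: (2, 29) + (8, 34). λ = (34 - 29)/(8 - 2) ≡ 5/6 mod 37. 6⁻¹ ≡ 31 (mod 37), so λ ≡ 7.
  x = λ² - 2 - 8 = 49 - 10 ≡ 2; y = λ·(2 - 2) - 29 ≡ 8. → (2, 8)
9P: (2, 8) + (8, 34). λ = (34 - 8)/(8 - 2) ≡ 26/6 mod 37. 6⁻¹ ≡ 31 (mod 37), so λ ≡ 29.
  x = λ² - 2 - 8 = 841 - 10 ≡ 17; y = λ·(2 - 17) - 8 ≡ 1. → (17, 1)
10P: (17, 1) + (8, 34). λ = (34 - 1)/(8 - 17) ≡ 33/28 mod 37. 28⁻¹ ≡ 4 (mod 37) since 28·4 = 112 ≡ 1, so λ ≡ 21.
  x = λ² - 17 - 8 = 441 - 25 ≡ 9; y = λ·(17 - 9) - 1 ≡ 19. → (9, 19)

(9, 19)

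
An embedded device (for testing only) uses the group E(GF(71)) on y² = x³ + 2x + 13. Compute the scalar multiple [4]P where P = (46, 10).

Double-and-add on 4 = (100)₂. Start with P = (46, 10) for the leading 1-bit.
double: tangent at (46, 10): λ = (3·46² + 2)/(2·10) ≡ 31/20. 20⁻¹ ≡ 32 (mod 71), so λ ≡ 31·32 ≡ 69.
  x = λ² - 46 - 46 = 4761 - 92 ≡ 54; y = λ·(46 - 54) - 10 ≡ 6. → (54, 6)
double: tangent at (54, 6): λ = (3·54² + 2)/(2·6) ≡ 17/12. 12⁻¹ ≡ 6 (mod 71) since 12·6 = 72 ≡ 1, so λ ≡ 17·6 ≡ 31.
  x = λ² - 54 - 54 = 961 - 108 ≡ 1; y = λ·(54 - 1) - 6 ≡ 4. → (1, 4)

(1, 4)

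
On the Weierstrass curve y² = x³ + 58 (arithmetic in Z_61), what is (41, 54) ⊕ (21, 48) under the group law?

(41, 54) + (21, 48). λ = (48 - 54)/(21 - 41) ≡ 55/41 mod 61. 41⁻¹ ≡ 3 (mod 61), so λ ≡ 43.
  x = λ² - 41 - 21 = 1849 - 62 ≡ 18; y = λ·(41 - 18) - 54 ≡ 20. → (18, 20)

(18, 20)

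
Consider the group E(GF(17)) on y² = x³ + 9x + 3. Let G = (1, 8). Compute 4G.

(6, 16)

Repeated addition: build up to 4G.
2G: tangent at (1, 8): λ = (3·1² + 9)/(2·8) ≡ 12/16. 16⁻¹ ≡ 16 (mod 17), so λ ≡ 12·16 ≡ 5.
  x = λ² - 1 - 1 = 25 - 2 ≡ 6; y = λ·(1 - 6) - 8 ≡ 1. → (6, 1)
3G: (6, 1) + (1, 8). λ = (8 - 1)/(1 - 6) ≡ 7/12 mod 17. 12⁻¹ ≡ 10 (mod 17), so λ ≡ 2.
  x = λ² - 6 - 1 = 4 - 7 ≡ 14; y = λ·(6 - 14) - 1 ≡ 0. → (14, 0)
4G: (14, 0) + (1, 8). λ = (8 - 0)/(1 - 14) ≡ 8/4 mod 17. 4⁻¹ ≡ 13 (mod 17) since 4·13 = 52 ≡ 1, so λ ≡ 2.
  x = λ² - 14 - 1 = 4 - 15 ≡ 6; y = λ·(14 - 6) - 0 ≡ 16. → (6, 16)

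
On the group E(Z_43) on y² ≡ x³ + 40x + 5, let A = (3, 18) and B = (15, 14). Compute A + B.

(3, 18) + (15, 14). λ = (14 - 18)/(15 - 3) ≡ 39/12 mod 43. 12⁻¹ ≡ 18 (mod 43) since 12·18 = 216 ≡ 1, so λ ≡ 14.
  x = λ² - 3 - 15 = 196 - 18 ≡ 6; y = λ·(3 - 6) - 18 ≡ 26. → (6, 26)

(6, 26)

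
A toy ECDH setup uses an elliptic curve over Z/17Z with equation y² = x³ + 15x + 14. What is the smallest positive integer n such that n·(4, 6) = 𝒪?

2P: tangent at (4, 6): λ = (3·4² + 15)/(2·6) ≡ 12/12. 12⁻¹ ≡ 10 (mod 17) since 12·10 = 120 ≡ 1, so λ ≡ 12·10 ≡ 1.
  x = λ² - 4 - 4 = 1 - 8 ≡ 10; y = λ·(4 - 10) - 6 ≡ 5. → (10, 5)
3P: (10, 5) + (4, 6). λ = (6 - 5)/(4 - 10) ≡ 1/11 mod 17. 11⁻¹ ≡ 14 (mod 17) since 11·14 = 154 ≡ 1, so λ ≡ 14.
  x = λ² - 10 - 4 = 196 - 14 ≡ 12; y = λ·(10 - 12) - 5 ≡ 1. → (12, 1)
4P: (12, 1) + (4, 6). λ = (6 - 1)/(4 - 12) ≡ 5/9 mod 17. 9⁻¹ ≡ 2 (mod 17) since 9·2 = 18 ≡ 1, so λ ≡ 10.
  x = λ² - 12 - 4 = 100 - 16 ≡ 16; y = λ·(12 - 16) - 1 ≡ 10. → (16, 10)
5P: (16, 10) + (4, 6). λ = (6 - 10)/(4 - 16) ≡ 13/5 mod 17. 5⁻¹ ≡ 7 (mod 17), so λ ≡ 6.
  x = λ² - 16 - 4 = 36 - 20 ≡ 16; y = λ·(16 - 16) - 10 ≡ 7. → (16, 7)
6P: (16, 7) + (4, 6). λ = (6 - 7)/(4 - 16) ≡ 16/5 mod 17. 5⁻¹ ≡ 7 (mod 17), so λ ≡ 10.
  x = λ² - 16 - 4 = 100 - 20 ≡ 12; y = λ·(16 - 12) - 7 ≡ 16. → (12, 16)
7P: (12, 16) + (4, 6). λ = (6 - 16)/(4 - 12) ≡ 7/9 mod 17. 9⁻¹ ≡ 2 (mod 17), so λ ≡ 14.
  x = λ² - 12 - 4 = 196 - 16 ≡ 10; y = λ·(12 - 10) - 16 ≡ 12. → (10, 12)
8P: (10, 12) + (4, 6). λ = (6 - 12)/(4 - 10) ≡ 11/11 mod 17. 11⁻¹ ≡ 14 (mod 17), so λ ≡ 1.
  x = λ² - 10 - 4 = 1 - 14 ≡ 4; y = λ·(10 - 4) - 12 ≡ 11. → (4, 11)
9P: (4, 11) + (4, 6): same x and y₁ ≡ -y₂, so the sum is 𝒪.
9P = 𝒪, so the order is 9.

9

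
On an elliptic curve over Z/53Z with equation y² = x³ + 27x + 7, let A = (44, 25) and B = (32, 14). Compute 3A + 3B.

First 3A:
Repeated addition: build up to 3A.
2A: tangent at (44, 25): λ = (3·44² + 27)/(2·25) ≡ 5/50. 50⁻¹ ≡ 35 (mod 53) since 50·35 = 1750 ≡ 1, so λ ≡ 5·35 ≡ 16.
  x = λ² - 44 - 44 = 256 - 88 ≡ 9; y = λ·(44 - 9) - 25 ≡ 5. → (9, 5)
3A: (9, 5) + (44, 25). λ = (25 - 5)/(44 - 9) ≡ 20/35 mod 53. 35⁻¹ ≡ 50 (mod 53) since 35·50 = 1750 ≡ 1, so λ ≡ 46.
  x = λ² - 9 - 44 = 2116 - 53 ≡ 49; y = λ·(9 - 49) - 5 ≡ 10. → (49, 10)
3A = (49, 10).
Next 3B:
Repeated addition: build up to 3B.
2B: tangent at (32, 14): λ = (3·32² + 27)/(2·14) ≡ 25/28. 28⁻¹ ≡ 36 (mod 53) since 28·36 = 1008 ≡ 1, so λ ≡ 25·36 ≡ 52.
  x = λ² - 32 - 32 = 2704 - 64 ≡ 43; y = λ·(32 - 43) - 14 ≡ 50. → (43, 50)
3B: (43, 50) + (32, 14). λ = (14 - 50)/(32 - 43) ≡ 17/42 mod 53. 42⁻¹ ≡ 24 (mod 53), so λ ≡ 37.
  x = λ² - 43 - 32 = 1369 - 75 ≡ 22; y = λ·(43 - 22) - 50 ≡ 38. → (22, 38)
3B = (22, 38).
Finally 3A + 3B:
(49, 10) + (22, 38). λ = (38 - 10)/(22 - 49) ≡ 28/26 mod 53. 26⁻¹ ≡ 51 (mod 53), so λ ≡ 50.
  x = λ² - 49 - 22 = 2500 - 71 ≡ 44; y = λ·(49 - 44) - 10 ≡ 28. → (44, 28)

(44, 28)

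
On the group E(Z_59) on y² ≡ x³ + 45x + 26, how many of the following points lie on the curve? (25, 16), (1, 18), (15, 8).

(25, 16): 16² ≡ 20, rhs ≡ 20 → on.
(1, 18): 18² ≡ 29, rhs ≡ 13 → off.
(15, 8): 8² ≡ 5, rhs ≡ 5 → on.

2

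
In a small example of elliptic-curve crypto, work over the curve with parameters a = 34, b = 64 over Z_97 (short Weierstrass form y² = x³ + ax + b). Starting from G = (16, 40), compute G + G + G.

Repeated addition: build up to 3G.
2G: tangent at (16, 40): λ = (3·16² + 34)/(2·40) ≡ 26/80. 80⁻¹ ≡ 57 (mod 97), so λ ≡ 26·57 ≡ 27.
  x = λ² - 16 - 16 = 729 - 32 ≡ 18; y = λ·(16 - 18) - 40 ≡ 3. → (18, 3)
3G: (18, 3) + (16, 40). λ = (40 - 3)/(16 - 18) ≡ 37/95 mod 97. 95⁻¹ ≡ 48 (mod 97) since 95·48 = 4560 ≡ 1, so λ ≡ 30.
  x = λ² - 18 - 16 = 900 - 34 ≡ 90; y = λ·(18 - 90) - 3 ≡ 68. → (90, 68)

(90, 68)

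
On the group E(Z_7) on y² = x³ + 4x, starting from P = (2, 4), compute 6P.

(0, 0)

Double-and-add on 6 = (110)₂. Start with P = (2, 4) for the leading 1-bit.
double: tangent at (2, 4): λ = (3·2² + 4)/(2·4) ≡ 2/1. 1⁻¹ ≡ 1 (mod 7), so λ ≡ 2·1 ≡ 2.
  x = λ² - 2 - 2 = 4 - 4 ≡ 0; y = λ·(2 - 0) - 4 ≡ 0. → (0, 0)
add P: (0, 0) + (2, 4). λ = (4 - 0)/(2 - 0) ≡ 4/2 mod 7. 2⁻¹ ≡ 4 (mod 7), so λ ≡ 2.
  x = λ² - 0 - 2 = 4 - 2 ≡ 2; y = λ·(0 - 2) - 0 ≡ 3. → (2, 3)
double: tangent at (2, 3): λ = (3·2² + 4)/(2·3) ≡ 2/6. 6⁻¹ ≡ 6 (mod 7), so λ ≡ 2·6 ≡ 5.
  x = λ² - 2 - 2 = 25 - 4 ≡ 0; y = λ·(2 - 0) - 3 ≡ 0. → (0, 0)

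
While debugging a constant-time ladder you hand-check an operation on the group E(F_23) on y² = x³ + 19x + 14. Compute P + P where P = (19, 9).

tangent at (19, 9): λ = (3·19² + 19)/(2·9) ≡ 21/18. 18⁻¹ ≡ 9 (mod 23), so λ ≡ 21·9 ≡ 5.
  x = λ² - 19 - 19 = 25 - 38 ≡ 10; y = λ·(19 - 10) - 9 ≡ 13. → (10, 13)

(10, 13)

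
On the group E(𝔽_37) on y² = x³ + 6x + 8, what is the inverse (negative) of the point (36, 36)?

-(36, 36) = (36, -36 mod 37) = (36, 1).

(36, 1)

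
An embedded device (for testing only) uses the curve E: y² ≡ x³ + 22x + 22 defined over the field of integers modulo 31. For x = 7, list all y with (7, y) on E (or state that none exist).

x³ + 22x + 22 = 519 ≡ 23 (mod 31).
23 is a non-residue mod 31; no y exists.

none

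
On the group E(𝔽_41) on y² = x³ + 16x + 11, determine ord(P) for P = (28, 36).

12

2P: tangent at (28, 36): λ = (3·28² + 16)/(2·36) ≡ 31/31. 31⁻¹ ≡ 4 (mod 41) since 31·4 = 124 ≡ 1, so λ ≡ 31·4 ≡ 1.
  x = λ² - 28 - 28 = 1 - 56 ≡ 27; y = λ·(28 - 27) - 36 ≡ 6. → (27, 6)
3P: (27, 6) + (28, 36). λ = (36 - 6)/(28 - 27) ≡ 30/1 mod 41. 1⁻¹ ≡ 1 (mod 41) since 1·1 = 1 ≡ 1, so λ ≡ 30.
  x = λ² - 27 - 28 = 900 - 55 ≡ 25; y = λ·(27 - 25) - 6 ≡ 13. → (25, 13)
4P: (25, 13) + (28, 36). λ = (36 - 13)/(28 - 25) ≡ 23/3 mod 41. 3⁻¹ ≡ 14 (mod 41), so λ ≡ 35.
  x = λ² - 25 - 28 = 1225 - 53 ≡ 24; y = λ·(25 - 24) - 13 ≡ 22. → (24, 22)
5P: (24, 22) + (28, 36). λ = (36 - 22)/(28 - 24) ≡ 14/4 mod 41. 4⁻¹ ≡ 31 (mod 41) since 4·31 = 124 ≡ 1, so λ ≡ 24.
  x = λ² - 24 - 28 = 576 - 52 ≡ 32; y = λ·(24 - 32) - 22 ≡ 32. → (32, 32)
6P: (32, 32) + (28, 36). λ = (36 - 32)/(28 - 32) ≡ 4/37 mod 41. 37⁻¹ ≡ 10 (mod 41) since 37·10 = 370 ≡ 1, so λ ≡ 40.
  x = λ² - 32 - 28 = 1600 - 60 ≡ 23; y = λ·(32 - 23) - 32 ≡ 0. → (23, 0)
7P: (23, 0) + (28, 36). λ = (36 - 0)/(28 - 23) ≡ 36/5 mod 41. 5⁻¹ ≡ 33 (mod 41), so λ ≡ 40.
  x = λ² - 23 - 28 = 1600 - 51 ≡ 32; y = λ·(23 - 32) - 0 ≡ 9. → (32, 9)
8P: (32, 9) + (28, 36). λ = (36 - 9)/(28 - 32) ≡ 27/37 mod 41. 37⁻¹ ≡ 10 (mod 41) since 37·10 = 370 ≡ 1, so λ ≡ 24.
  x = λ² - 32 - 28 = 576 - 60 ≡ 24; y = λ·(32 - 24) - 9 ≡ 19. → (24, 19)
9P: (24, 19) + (28, 36). λ = (36 - 19)/(28 - 24) ≡ 17/4 mod 41. 4⁻¹ ≡ 31 (mod 41) since 4·31 = 124 ≡ 1, so λ ≡ 35.
  x = λ² - 24 - 28 = 1225 - 52 ≡ 25; y = λ·(24 - 25) - 19 ≡ 28. → (25, 28)
10P: (25, 28) + (28, 36). λ = (36 - 28)/(28 - 25) ≡ 8/3 mod 41. 3⁻¹ ≡ 14 (mod 41), so λ ≡ 30.
  x = λ² - 25 - 28 = 900 - 53 ≡ 27; y = λ·(25 - 27) - 28 ≡ 35. → (27, 35)
11P: (27, 35) + (28, 36). λ = (36 - 35)/(28 - 27) ≡ 1/1 mod 41. 1⁻¹ ≡ 1 (mod 41), so λ ≡ 1.
  x = λ² - 27 - 28 = 1 - 55 ≡ 28; y = λ·(27 - 28) - 35 ≡ 5. → (28, 5)
12P: (28, 5) + (28, 36): same x and y₁ ≡ -y₂, so the sum is O.
12P = O, so the order is 12.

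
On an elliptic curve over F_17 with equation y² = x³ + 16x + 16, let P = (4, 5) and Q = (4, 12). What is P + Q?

The two points share x = 4 and their y-coordinates satisfy 5 + 12 ≡ 0 (mod 17), so they are inverses. Their sum is O.

O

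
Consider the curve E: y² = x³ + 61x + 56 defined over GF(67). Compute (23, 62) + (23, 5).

The two points share x = 23 and their y-coordinates satisfy 62 + 5 ≡ 0 (mod 67), so they are inverses. Their sum is the point at infinity.

O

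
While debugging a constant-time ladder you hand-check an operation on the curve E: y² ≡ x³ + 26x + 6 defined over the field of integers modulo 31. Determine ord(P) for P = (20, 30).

5

2P: tangent at (20, 30): λ = (3·20² + 26)/(2·30) ≡ 17/29. 29⁻¹ ≡ 15 (mod 31), so λ ≡ 17·15 ≡ 7.
  x = λ² - 20 - 20 = 49 - 40 ≡ 9; y = λ·(20 - 9) - 30 ≡ 16. → (9, 16)
3P: (9, 16) + (20, 30). λ = (30 - 16)/(20 - 9) ≡ 14/11 mod 31. 11⁻¹ ≡ 17 (mod 31), so λ ≡ 21.
  x = λ² - 9 - 20 = 441 - 29 ≡ 9; y = λ·(9 - 9) - 16 ≡ 15. → (9, 15)
4P: (9, 15) + (20, 30). λ = (30 - 15)/(20 - 9) ≡ 15/11 mod 31. 11⁻¹ ≡ 17 (mod 31), so λ ≡ 7.
  x = λ² - 9 - 20 = 49 - 29 ≡ 20; y = λ·(9 - 20) - 15 ≡ 1. → (20, 1)
5P: (20, 1) + (20, 30): same x and y₁ ≡ -y₂, so the sum is 𝒪.
5P = 𝒪, so the order is 5.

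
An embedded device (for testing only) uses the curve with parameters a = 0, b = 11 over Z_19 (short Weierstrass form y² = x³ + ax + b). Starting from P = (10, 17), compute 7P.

Repeated addition: build up to 7P.
2P: tangent at (10, 17): λ = (3·10² + 0)/(2·17) ≡ 15/15. 15⁻¹ ≡ 14 (mod 19), so λ ≡ 15·14 ≡ 1.
  x = λ² - 10 - 10 = 1 - 20 ≡ 0; y = λ·(10 - 0) - 17 ≡ 12. → (0, 12)
3P: (0, 12) + (10, 17). λ = (17 - 12)/(10 - 0) ≡ 5/10 mod 19. 10⁻¹ ≡ 2 (mod 19), so λ ≡ 10.
  x = λ² - 0 - 10 = 100 - 10 ≡ 14; y = λ·(0 - 14) - 12 ≡ 0. → (14, 0)
4P: (14, 0) + (10, 17). λ = (17 - 0)/(10 - 14) ≡ 17/15 mod 19. 15⁻¹ ≡ 14 (mod 19), so λ ≡ 10.
  x = λ² - 14 - 10 = 100 - 24 ≡ 0; y = λ·(14 - 0) - 0 ≡ 7. → (0, 7)
5P: (0, 7) + (10, 17). λ = (17 - 7)/(10 - 0) ≡ 10/10 mod 19. 10⁻¹ ≡ 2 (mod 19), so λ ≡ 1.
  x = λ² - 0 - 10 = 1 - 10 ≡ 10; y = λ·(0 - 10) - 7 ≡ 2. → (10, 2)
6P: (10, 2) + (10, 17): same x and y₁ ≡ -y₂, so the sum is the point at infinity.
7P: the point at infinity + (10, 17) = (10, 17) (identity).

(10, 17)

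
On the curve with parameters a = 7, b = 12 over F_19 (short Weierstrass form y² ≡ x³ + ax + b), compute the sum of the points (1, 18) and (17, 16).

(1, 18) + (17, 16). λ = (16 - 18)/(17 - 1) ≡ 17/16 mod 19. 16⁻¹ ≡ 6 (mod 19), so λ ≡ 7.
  x = λ² - 1 - 17 = 49 - 18 ≡ 12; y = λ·(1 - 12) - 18 ≡ 0. → (12, 0)

(12, 0)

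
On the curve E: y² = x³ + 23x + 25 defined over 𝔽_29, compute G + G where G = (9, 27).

tangent at (9, 27): λ = (3·9² + 23)/(2·27) ≡ 5/25. 25⁻¹ ≡ 7 (mod 29), so λ ≡ 5·7 ≡ 6.
  x = λ² - 9 - 9 = 36 - 18 ≡ 18; y = λ·(9 - 18) - 27 ≡ 6. → (18, 6)

(18, 6)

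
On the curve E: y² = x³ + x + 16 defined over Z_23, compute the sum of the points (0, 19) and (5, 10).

(1, 15)

(0, 19) + (5, 10). λ = (10 - 19)/(5 - 0) ≡ 14/5 mod 23. 5⁻¹ ≡ 14 (mod 23), so λ ≡ 12.
  x = λ² - 0 - 5 = 144 - 5 ≡ 1; y = λ·(0 - 1) - 19 ≡ 15. → (1, 15)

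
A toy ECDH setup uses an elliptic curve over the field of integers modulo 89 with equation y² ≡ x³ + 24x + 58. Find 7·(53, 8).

(47, 16)

Write Q = (53, 8).
Double-and-add on 7 = (111)₂. Start with Q = (53, 8) for the leading 1-bit.
double: tangent at (53, 8): λ = (3·53² + 24)/(2·8) ≡ 85/16. 16⁻¹ ≡ 39 (mod 89), so λ ≡ 85·39 ≡ 22.
  x = λ² - 53 - 53 = 484 - 106 ≡ 22; y = λ·(53 - 22) - 8 ≡ 51. → (22, 51)
add Q: (22, 51) + (53, 8). λ = (8 - 51)/(53 - 22) ≡ 46/31 mod 89. 31⁻¹ ≡ 23 (mod 89), so λ ≡ 79.
  x = λ² - 22 - 53 = 6241 - 75 ≡ 25; y = λ·(22 - 25) - 51 ≡ 68. → (25, 68)
double: tangent at (25, 68): λ = (3·25² + 24)/(2·68) ≡ 30/47. 47⁻¹ ≡ 36 (mod 89) since 47·36 = 1692 ≡ 1, so λ ≡ 30·36 ≡ 12.
  x = λ² - 25 - 25 = 144 - 50 ≡ 5; y = λ·(25 - 5) - 68 ≡ 83. → (5, 83)
add Q: (5, 83) + (53, 8). λ = (8 - 83)/(53 - 5) ≡ 14/48 mod 89. 48⁻¹ ≡ 13 (mod 89), so λ ≡ 4.
  x = λ² - 5 - 53 = 16 - 58 ≡ 47; y = λ·(5 - 47) - 83 ≡ 16. → (47, 16)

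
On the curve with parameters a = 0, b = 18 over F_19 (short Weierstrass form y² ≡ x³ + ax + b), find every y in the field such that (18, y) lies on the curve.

6, 13

x³ + 0x + 18 = 5850 ≡ 17 (mod 19).
Square roots of 17 mod 19: 6 and 13 (since 6² = 36 ≡ 17).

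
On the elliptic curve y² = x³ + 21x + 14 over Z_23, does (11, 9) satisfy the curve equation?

y² = 9² ≡ 12; x³ + 21x + 14 = 1576 ≡ 12 (mod 23). 12 = 12.

yes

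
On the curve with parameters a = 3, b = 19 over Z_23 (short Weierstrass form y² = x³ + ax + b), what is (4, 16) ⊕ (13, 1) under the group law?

(19, 9)

(4, 16) + (13, 1). λ = (1 - 16)/(13 - 4) ≡ 8/9 mod 23. 9⁻¹ ≡ 18 (mod 23) since 9·18 = 162 ≡ 1, so λ ≡ 6.
  x = λ² - 4 - 13 = 36 - 17 ≡ 19; y = λ·(4 - 19) - 16 ≡ 9. → (19, 9)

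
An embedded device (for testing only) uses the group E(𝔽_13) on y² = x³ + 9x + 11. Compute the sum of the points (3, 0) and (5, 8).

(3, 0) + (5, 8). λ = (8 - 0)/(5 - 3) ≡ 8/2 mod 13. 2⁻¹ ≡ 7 (mod 13), so λ ≡ 4.
  x = λ² - 3 - 5 = 16 - 8 ≡ 8; y = λ·(3 - 8) - 0 ≡ 6. → (8, 6)

(8, 6)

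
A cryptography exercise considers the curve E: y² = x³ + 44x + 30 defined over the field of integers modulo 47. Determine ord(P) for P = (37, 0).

2

2P: (37, 0) + (37, 0): same x and y₁ ≡ -y₂, so the sum is 𝒪.
2P = 𝒪, so the order is 2.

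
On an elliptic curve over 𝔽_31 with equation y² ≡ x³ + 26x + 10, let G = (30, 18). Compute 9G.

O

Repeated addition: build up to 9G.
2G: tangent at (30, 18): λ = (3·30² + 26)/(2·18) ≡ 29/5. 5⁻¹ ≡ 25 (mod 31) since 5·25 = 125 ≡ 1, so λ ≡ 29·25 ≡ 12.
  x = λ² - 30 - 30 = 144 - 60 ≡ 22; y = λ·(30 - 22) - 18 ≡ 16. → (22, 16)
3G: (22, 16) + (30, 18). λ = (18 - 16)/(30 - 22) ≡ 2/8 mod 31. 8⁻¹ ≡ 4 (mod 31) since 8·4 = 32 ≡ 1, so λ ≡ 8.
  x = λ² - 22 - 30 = 64 - 52 ≡ 12; y = λ·(22 - 12) - 16 ≡ 2. → (12, 2)
4G: (12, 2) + (30, 18). λ = (18 - 2)/(30 - 12) ≡ 16/18 mod 31. 18⁻¹ ≡ 19 (mod 31), so λ ≡ 25.
  x = λ² - 12 - 30 = 625 - 42 ≡ 25; y = λ·(12 - 25) - 2 ≡ 14. → (25, 14)
5G: (25, 14) + (30, 18). λ = (18 - 14)/(30 - 25) ≡ 4/5 mod 31. 5⁻¹ ≡ 25 (mod 31), so λ ≡ 7.
  x = λ² - 25 - 30 = 49 - 55 ≡ 25; y = λ·(25 - 25) - 14 ≡ 17. → (25, 17)
6G: (25, 17) + (30, 18). λ = (18 - 17)/(30 - 25) ≡ 1/5 mod 31. 5⁻¹ ≡ 25 (mod 31) since 5·25 = 125 ≡ 1, so λ ≡ 25.
  x = λ² - 25 - 30 = 625 - 55 ≡ 12; y = λ·(25 - 12) - 17 ≡ 29. → (12, 29)
7G: (12, 29) + (30, 18). λ = (18 - 29)/(30 - 12) ≡ 20/18 mod 31. 18⁻¹ ≡ 19 (mod 31), so λ ≡ 8.
  x = λ² - 12 - 30 = 64 - 42 ≡ 22; y = λ·(12 - 22) - 29 ≡ 15. → (22, 15)
8G: (22, 15) + (30, 18). λ = (18 - 15)/(30 - 22) ≡ 3/8 mod 31. 8⁻¹ ≡ 4 (mod 31), so λ ≡ 12.
  x = λ² - 22 - 30 = 144 - 52 ≡ 30; y = λ·(22 - 30) - 15 ≡ 13. → (30, 13)
9G: (30, 13) + (30, 18): same x and y₁ ≡ -y₂, so the sum is O.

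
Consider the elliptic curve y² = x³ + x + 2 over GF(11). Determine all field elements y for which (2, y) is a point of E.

1, 10

x³ + 1x + 2 = 12 ≡ 1 (mod 11).
Square roots of 1 mod 11: 1 and 10 (since 1² = 1 ≡ 1).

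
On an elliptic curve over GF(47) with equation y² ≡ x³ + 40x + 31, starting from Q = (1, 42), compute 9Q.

Double-and-add on 9 = (1001)₂. Start with Q = (1, 42) for the leading 1-bit.
double: tangent at (1, 42): λ = (3·1² + 40)/(2·42) ≡ 43/37. 37⁻¹ ≡ 14 (mod 47) since 37·14 = 518 ≡ 1, so λ ≡ 43·14 ≡ 38.
  x = λ² - 1 - 1 = 1444 - 2 ≡ 32; y = λ·(1 - 32) - 42 ≡ 2. → (32, 2)
double: tangent at (32, 2): λ = (3·32² + 40)/(2·2) ≡ 10/4. 4⁻¹ ≡ 12 (mod 47), so λ ≡ 10·12 ≡ 26.
  x = λ² - 32 - 32 = 676 - 64 ≡ 1; y = λ·(32 - 1) - 2 ≡ 5. → (1, 5)
double: tangent at (1, 5): λ = (3·1² + 40)/(2·5) ≡ 43/10. 10⁻¹ ≡ 33 (mod 47) since 10·33 = 330 ≡ 1, so λ ≡ 43·33 ≡ 9.
  x = λ² - 1 - 1 = 81 - 2 ≡ 32; y = λ·(1 - 32) - 5 ≡ 45. → (32, 45)
add Q: (32, 45) + (1, 42). λ = (42 - 45)/(1 - 32) ≡ 44/16 mod 47. 16⁻¹ ≡ 3 (mod 47) since 16·3 = 48 ≡ 1, so λ ≡ 38.
  x = λ² - 32 - 1 = 1444 - 33 ≡ 1; y = λ·(32 - 1) - 45 ≡ 5. → (1, 5)

(1, 5)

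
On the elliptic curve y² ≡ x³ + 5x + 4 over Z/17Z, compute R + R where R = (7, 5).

(11, 9)

tangent at (7, 5): λ = (3·7² + 5)/(2·5) ≡ 16/10. 10⁻¹ ≡ 12 (mod 17), so λ ≡ 16·12 ≡ 5.
  x = λ² - 7 - 7 = 25 - 14 ≡ 11; y = λ·(7 - 11) - 5 ≡ 9. → (11, 9)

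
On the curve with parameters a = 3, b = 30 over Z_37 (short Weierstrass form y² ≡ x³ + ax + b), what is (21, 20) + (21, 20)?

(36, 10)

tangent at (21, 20): λ = (3·21² + 3)/(2·20) ≡ 31/3. 3⁻¹ ≡ 25 (mod 37), so λ ≡ 31·25 ≡ 35.
  x = λ² - 21 - 21 = 1225 - 42 ≡ 36; y = λ·(21 - 36) - 20 ≡ 10. → (36, 10)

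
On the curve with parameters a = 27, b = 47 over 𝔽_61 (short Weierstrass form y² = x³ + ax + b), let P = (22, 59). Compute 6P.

Double-and-add on 6 = (110)₂. Start with P = (22, 59) for the leading 1-bit.
double: tangent at (22, 59): λ = (3·22² + 27)/(2·59) ≡ 15/57. 57⁻¹ ≡ 15 (mod 61), so λ ≡ 15·15 ≡ 42.
  x = λ² - 22 - 22 = 1764 - 44 ≡ 12; y = λ·(22 - 12) - 59 ≡ 56. → (12, 56)
add P: (12, 56) + (22, 59). λ = (59 - 56)/(22 - 12) ≡ 3/10 mod 61. 10⁻¹ ≡ 55 (mod 61), so λ ≡ 43.
  x = λ² - 12 - 22 = 1849 - 34 ≡ 46; y = λ·(12 - 46) - 56 ≡ 7. → (46, 7)
double: tangent at (46, 7): λ = (3·46² + 27)/(2·7) ≡ 31/14. 14⁻¹ ≡ 48 (mod 61) since 14·48 = 672 ≡ 1, so λ ≡ 31·48 ≡ 24.
  x = λ² - 46 - 46 = 576 - 92 ≡ 57; y = λ·(46 - 57) - 7 ≡ 34. → (57, 34)

(57, 34)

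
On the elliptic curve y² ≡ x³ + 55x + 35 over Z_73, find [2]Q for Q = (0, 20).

(19, 36)

tangent at (0, 20): λ = (3·0² + 55)/(2·20) ≡ 55/40. 40⁻¹ ≡ 42 (mod 73) since 40·42 = 1680 ≡ 1, so λ ≡ 55·42 ≡ 47.
  x = λ² - 0 - 0 = 2209 - 0 ≡ 19; y = λ·(0 - 19) - 20 ≡ 36. → (19, 36)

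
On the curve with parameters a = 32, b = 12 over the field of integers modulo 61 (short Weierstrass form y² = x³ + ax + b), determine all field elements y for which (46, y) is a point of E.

x³ + 32x + 12 = 98820 ≡ 0 (mod 61).
Only y = 0 satisfies y² ≡ 0.

0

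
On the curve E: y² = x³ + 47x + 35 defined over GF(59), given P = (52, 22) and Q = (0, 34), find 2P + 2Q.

First 2P:
Repeated addition: build up to 2P.
2P: tangent at (52, 22): λ = (3·52² + 47)/(2·22) ≡ 17/44. 44⁻¹ ≡ 55 (mod 59), so λ ≡ 17·55 ≡ 50.
  x = λ² - 52 - 52 = 2500 - 104 ≡ 36; y = λ·(52 - 36) - 22 ≡ 11. → (36, 11)
2P = (36, 11).
Next 2Q:
Repeated addition: build up to 2Q.
2Q: tangent at (0, 34): λ = (3·0² + 47)/(2·34) ≡ 47/9. 9⁻¹ ≡ 46 (mod 59) since 9·46 = 414 ≡ 1, so λ ≡ 47·46 ≡ 38.
  x = λ² - 0 - 0 = 1444 - 0 ≡ 28; y = λ·(0 - 28) - 34 ≡ 23. → (28, 23)
2Q = (28, 23).
Finally 2P + 2Q:
(36, 11) + (28, 23). λ = (23 - 11)/(28 - 36) ≡ 12/51 mod 59. 51⁻¹ ≡ 22 (mod 59), so λ ≡ 28.
  x = λ² - 36 - 28 = 784 - 64 ≡ 12; y = λ·(36 - 12) - 11 ≡ 12. → (12, 12)

(12, 12)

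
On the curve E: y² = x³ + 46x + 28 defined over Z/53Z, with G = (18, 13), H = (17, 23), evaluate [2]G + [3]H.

(20, 37)

First 2G:
Repeated addition: build up to 2G.
2G: tangent at (18, 13): λ = (3·18² + 46)/(2·13) ≡ 11/26. 26⁻¹ ≡ 51 (mod 53), so λ ≡ 11·51 ≡ 31.
  x = λ² - 18 - 18 = 961 - 36 ≡ 24; y = λ·(18 - 24) - 13 ≡ 13. → (24, 13)
2G = (24, 13).
Next 3H:
Repeated addition: build up to 3H.
2H: tangent at (17, 23): λ = (3·17² + 46)/(2·23) ≡ 12/46. 46⁻¹ ≡ 15 (mod 53), so λ ≡ 12·15 ≡ 21.
  x = λ² - 17 - 17 = 441 - 34 ≡ 36; y = λ·(17 - 36) - 23 ≡ 2. → (36, 2)
3H: (36, 2) + (17, 23). λ = (23 - 2)/(17 - 36) ≡ 21/34 mod 53. 34⁻¹ ≡ 39 (mod 53), so λ ≡ 24.
  x = λ² - 36 - 17 = 576 - 53 ≡ 46; y = λ·(36 - 46) - 2 ≡ 23. → (46, 23)
3H = (46, 23).
Finally 2G + 3H:
(24, 13) + (46, 23). λ = (23 - 13)/(46 - 24) ≡ 10/22 mod 53. 22⁻¹ ≡ 41 (mod 53), so λ ≡ 39.
  x = λ² - 24 - 46 = 1521 - 70 ≡ 20; y = λ·(24 - 20) - 13 ≡ 37. → (20, 37)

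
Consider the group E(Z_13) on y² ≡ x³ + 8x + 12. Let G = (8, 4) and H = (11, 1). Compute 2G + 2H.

First 2G:
Repeated addition: build up to 2G.
2G: tangent at (8, 4): λ = (3·8² + 8)/(2·4) ≡ 5/8. 8⁻¹ ≡ 5 (mod 13) since 8·5 = 40 ≡ 1, so λ ≡ 5·5 ≡ 12.
  x = λ² - 8 - 8 = 144 - 16 ≡ 11; y = λ·(8 - 11) - 4 ≡ 12. → (11, 12)
2G = (11, 12).
Next 2H:
Repeated addition: build up to 2H.
2H: tangent at (11, 1): λ = (3·11² + 8)/(2·1) ≡ 7/2. 2⁻¹ ≡ 7 (mod 13), so λ ≡ 7·7 ≡ 10.
  x = λ² - 11 - 11 = 100 - 22 ≡ 0; y = λ·(11 - 0) - 1 ≡ 5. → (0, 5)
2H = (0, 5).
Finally 2G + 2H:
(11, 12) + (0, 5). λ = (5 - 12)/(0 - 11) ≡ 6/2 mod 13. 2⁻¹ ≡ 7 (mod 13) since 2·7 = 14 ≡ 1, so λ ≡ 3.
  x = λ² - 11 - 0 = 9 - 11 ≡ 11; y = λ·(11 - 11) - 12 ≡ 1. → (11, 1)

(11, 1)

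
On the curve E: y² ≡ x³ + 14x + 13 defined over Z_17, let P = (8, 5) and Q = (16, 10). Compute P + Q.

(8, 12)

(8, 5) + (16, 10). λ = (10 - 5)/(16 - 8) ≡ 5/8 mod 17. 8⁻¹ ≡ 15 (mod 17), so λ ≡ 7.
  x = λ² - 8 - 16 = 49 - 24 ≡ 8; y = λ·(8 - 8) - 5 ≡ 12. → (8, 12)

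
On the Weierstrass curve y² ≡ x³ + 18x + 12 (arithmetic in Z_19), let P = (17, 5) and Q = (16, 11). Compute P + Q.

(3, 6)

(17, 5) + (16, 11). λ = (11 - 5)/(16 - 17) ≡ 6/18 mod 19. 18⁻¹ ≡ 18 (mod 19), so λ ≡ 13.
  x = λ² - 17 - 16 = 169 - 33 ≡ 3; y = λ·(17 - 3) - 5 ≡ 6. → (3, 6)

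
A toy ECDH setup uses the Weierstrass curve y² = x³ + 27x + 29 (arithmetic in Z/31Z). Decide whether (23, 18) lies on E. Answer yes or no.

y² = 18² ≡ 14; x³ + 27x + 29 = 12817 ≡ 14 (mod 31). 14 = 14.

yes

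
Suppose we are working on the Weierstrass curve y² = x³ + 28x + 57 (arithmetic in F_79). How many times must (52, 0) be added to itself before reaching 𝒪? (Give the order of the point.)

2

2P: (52, 0) + (52, 0): same x and y₁ ≡ -y₂, so the sum is 𝒪.
2P = 𝒪, so the order is 2.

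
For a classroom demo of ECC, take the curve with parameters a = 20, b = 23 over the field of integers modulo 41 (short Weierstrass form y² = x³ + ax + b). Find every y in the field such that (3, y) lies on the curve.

x³ + 20x + 23 = 110 ≡ 28 (mod 41).
28 is a non-residue mod 41; no y exists.

none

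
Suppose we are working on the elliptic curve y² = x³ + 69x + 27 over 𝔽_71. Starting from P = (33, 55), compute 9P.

Repeated addition: build up to 9P.
2P: tangent at (33, 55): λ = (3·33² + 69)/(2·55) ≡ 70/39. 39⁻¹ ≡ 51 (mod 71), so λ ≡ 70·51 ≡ 20.
  x = λ² - 33 - 33 = 400 - 66 ≡ 50; y = λ·(33 - 50) - 55 ≡ 31. → (50, 31)
3P: (50, 31) + (33, 55). λ = (55 - 31)/(33 - 50) ≡ 24/54 mod 71. 54⁻¹ ≡ 25 (mod 71), so λ ≡ 32.
  x = λ² - 50 - 33 = 1024 - 83 ≡ 18; y = λ·(50 - 18) - 31 ≡ 70. → (18, 70)
4P: (18, 70) + (33, 55). λ = (55 - 70)/(33 - 18) ≡ 56/15 mod 71. 15⁻¹ ≡ 19 (mod 71) since 15·19 = 285 ≡ 1, so λ ≡ 70.
  x = λ² - 18 - 33 = 4900 - 51 ≡ 21; y = λ·(18 - 21) - 70 ≡ 4. → (21, 4)
5P: (21, 4) + (33, 55). λ = (55 - 4)/(33 - 21) ≡ 51/12 mod 71. 12⁻¹ ≡ 6 (mod 71), so λ ≡ 22.
  x = λ² - 21 - 33 = 484 - 54 ≡ 4; y = λ·(21 - 4) - 4 ≡ 15. → (4, 15)
6P: (4, 15) + (33, 55). λ = (55 - 15)/(33 - 4) ≡ 40/29 mod 71. 29⁻¹ ≡ 49 (mod 71) since 29·49 = 1421 ≡ 1, so λ ≡ 43.
  x = λ² - 4 - 33 = 1849 - 37 ≡ 37; y = λ·(4 - 37) - 15 ≡ 57. → (37, 57)
7P: (37, 57) + (33, 55). λ = (55 - 57)/(33 - 37) ≡ 69/67 mod 71. 67⁻¹ ≡ 53 (mod 71), so λ ≡ 36.
  x = λ² - 37 - 33 = 1296 - 70 ≡ 19; y = λ·(37 - 19) - 57 ≡ 23. → (19, 23)
8P: (19, 23) + (33, 55). λ = (55 - 23)/(33 - 19) ≡ 32/14 mod 71. 14⁻¹ ≡ 66 (mod 71) since 14·66 = 924 ≡ 1, so λ ≡ 53.
  x = λ² - 19 - 33 = 2809 - 52 ≡ 59; y = λ·(19 - 59) - 23 ≡ 58. → (59, 58)
9P: (59, 58) + (33, 55). λ = (55 - 58)/(33 - 59) ≡ 68/45 mod 71. 45⁻¹ ≡ 30 (mod 71), so λ ≡ 52.
  x = λ² - 59 - 33 = 2704 - 92 ≡ 56; y = λ·(59 - 56) - 58 ≡ 27. → (56, 27)

(56, 27)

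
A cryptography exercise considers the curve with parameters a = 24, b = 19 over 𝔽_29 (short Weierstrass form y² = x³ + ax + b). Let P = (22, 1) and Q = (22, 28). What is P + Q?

The two points share x = 22 and their y-coordinates satisfy 1 + 28 ≡ 0 (mod 29), so they are inverses. Their sum is O.

O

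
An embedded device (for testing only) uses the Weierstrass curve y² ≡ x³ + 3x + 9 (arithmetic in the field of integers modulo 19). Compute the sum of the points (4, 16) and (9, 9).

(11, 9)

(4, 16) + (9, 9). λ = (9 - 16)/(9 - 4) ≡ 12/5 mod 19. 5⁻¹ ≡ 4 (mod 19) since 5·4 = 20 ≡ 1, so λ ≡ 10.
  x = λ² - 4 - 9 = 100 - 13 ≡ 11; y = λ·(4 - 11) - 16 ≡ 9. → (11, 9)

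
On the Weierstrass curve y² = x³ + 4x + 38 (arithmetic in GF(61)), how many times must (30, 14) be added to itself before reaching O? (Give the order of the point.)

9

2P: tangent at (30, 14): λ = (3·30² + 4)/(2·14) ≡ 20/28. 28⁻¹ ≡ 24 (mod 61) since 28·24 = 672 ≡ 1, so λ ≡ 20·24 ≡ 53.
  x = λ² - 30 - 30 = 2809 - 60 ≡ 4; y = λ·(30 - 4) - 14 ≡ 22. → (4, 22)
3P: (4, 22) + (30, 14). λ = (14 - 22)/(30 - 4) ≡ 53/26 mod 61. 26⁻¹ ≡ 54 (mod 61) since 26·54 = 1404 ≡ 1, so λ ≡ 56.
  x = λ² - 4 - 30 = 3136 - 34 ≡ 52; y = λ·(4 - 52) - 22 ≡ 35. → (52, 35)
4P: (52, 35) + (30, 14). λ = (14 - 35)/(30 - 52) ≡ 40/39 mod 61. 39⁻¹ ≡ 36 (mod 61), so λ ≡ 37.
  x = λ² - 52 - 30 = 1369 - 82 ≡ 6; y = λ·(52 - 6) - 35 ≡ 20. → (6, 20)
5P: (6, 20) + (30, 14). λ = (14 - 20)/(30 - 6) ≡ 55/24 mod 61. 24⁻¹ ≡ 28 (mod 61), so λ ≡ 15.
  x = λ² - 6 - 30 = 225 - 36 ≡ 6; y = λ·(6 - 6) - 20 ≡ 41. → (6, 41)
6P: (6, 41) + (30, 14). λ = (14 - 41)/(30 - 6) ≡ 34/24 mod 61. 24⁻¹ ≡ 28 (mod 61) since 24·28 = 672 ≡ 1, so λ ≡ 37.
  x = λ² - 6 - 30 = 1369 - 36 ≡ 52; y = λ·(6 - 52) - 41 ≡ 26. → (52, 26)
7P: (52, 26) + (30, 14). λ = (14 - 26)/(30 - 52) ≡ 49/39 mod 61. 39⁻¹ ≡ 36 (mod 61) since 39·36 = 1404 ≡ 1, so λ ≡ 56.
  x = λ² - 52 - 30 = 3136 - 82 ≡ 4; y = λ·(52 - 4) - 26 ≡ 39. → (4, 39)
8P: (4, 39) + (30, 14). λ = (14 - 39)/(30 - 4) ≡ 36/26 mod 61. 26⁻¹ ≡ 54 (mod 61) since 26·54 = 1404 ≡ 1, so λ ≡ 53.
  x = λ² - 4 - 30 = 2809 - 34 ≡ 30; y = λ·(4 - 30) - 39 ≡ 47. → (30, 47)
9P: (30, 47) + (30, 14): same x and y₁ ≡ -y₂, so the sum is O.
9P = O, so the order is 9.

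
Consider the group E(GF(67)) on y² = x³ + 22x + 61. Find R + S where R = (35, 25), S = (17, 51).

(51, 13)

(35, 25) + (17, 51). λ = (51 - 25)/(17 - 35) ≡ 26/49 mod 67. 49⁻¹ ≡ 26 (mod 67), so λ ≡ 6.
  x = λ² - 35 - 17 = 36 - 52 ≡ 51; y = λ·(35 - 51) - 25 ≡ 13. → (51, 13)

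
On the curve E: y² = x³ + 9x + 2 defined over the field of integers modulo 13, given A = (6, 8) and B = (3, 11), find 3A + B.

(3, 2)

First 3A:
Repeated addition: build up to 3A.
2A: tangent at (6, 8): λ = (3·6² + 9)/(2·8) ≡ 0/3. 3⁻¹ ≡ 9 (mod 13) since 3·9 = 27 ≡ 1, so λ ≡ 0·9 ≡ 0.
  x = λ² - 6 - 6 = 0 - 12 ≡ 1; y = λ·(6 - 1) - 8 ≡ 5. → (1, 5)
3A: (1, 5) + (6, 8). λ = (8 - 5)/(6 - 1) ≡ 3/5 mod 13. 5⁻¹ ≡ 8 (mod 13) since 5·8 = 40 ≡ 1, so λ ≡ 11.
  x = λ² - 1 - 6 = 121 - 7 ≡ 10; y = λ·(1 - 10) - 5 ≡ 0. → (10, 0)
3A = (10, 0).
Finally 3A + B:
(10, 0) + (3, 11). λ = (11 - 0)/(3 - 10) ≡ 11/6 mod 13. 6⁻¹ ≡ 11 (mod 13), so λ ≡ 4.
  x = λ² - 10 - 3 = 16 - 13 ≡ 3; y = λ·(10 - 3) - 0 ≡ 2. → (3, 2)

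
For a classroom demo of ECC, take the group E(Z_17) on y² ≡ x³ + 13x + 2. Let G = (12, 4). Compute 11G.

Repeated addition: build up to 11G.
2G: tangent at (12, 4): λ = (3·12² + 13)/(2·4) ≡ 3/8. 8⁻¹ ≡ 15 (mod 17) since 8·15 = 120 ≡ 1, so λ ≡ 3·15 ≡ 11.
  x = λ² - 12 - 12 = 121 - 24 ≡ 12; y = λ·(12 - 12) - 4 ≡ 13. → (12, 13)
3G: (12, 13) + (12, 4): same x and y₁ ≡ -y₂, so the sum is 𝒪.
4G: 𝒪 + (12, 4) = (12, 4) (identity).
5G: tangent at (12, 4): λ = (3·12² + 13)/(2·4) ≡ 3/8. 8⁻¹ ≡ 15 (mod 17) since 8·15 = 120 ≡ 1, so λ ≡ 3·15 ≡ 11.
  x = λ² - 12 - 12 = 121 - 24 ≡ 12; y = λ·(12 - 12) - 4 ≡ 13. → (12, 13)
6G: (12, 13) + (12, 4): same x and y₁ ≡ -y₂, so the sum is 𝒪.
7G: 𝒪 + (12, 4) = (12, 4) (identity).
8G: tangent at (12, 4): λ = (3·12² + 13)/(2·4) ≡ 3/8. 8⁻¹ ≡ 15 (mod 17) since 8·15 = 120 ≡ 1, so λ ≡ 3·15 ≡ 11.
  x = λ² - 12 - 12 = 121 - 24 ≡ 12; y = λ·(12 - 12) - 4 ≡ 13. → (12, 13)
9G: (12, 13) + (12, 4): same x and y₁ ≡ -y₂, so the sum is 𝒪.
10G: 𝒪 + (12, 4) = (12, 4) (identity).
11G: tangent at (12, 4): λ = (3·12² + 13)/(2·4) ≡ 3/8. 8⁻¹ ≡ 15 (mod 17), so λ ≡ 3·15 ≡ 11.
  x = λ² - 12 - 12 = 121 - 24 ≡ 12; y = λ·(12 - 12) - 4 ≡ 13. → (12, 13)

(12, 13)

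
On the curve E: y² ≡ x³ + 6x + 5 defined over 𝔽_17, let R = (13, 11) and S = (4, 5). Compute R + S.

(13, 11) + (4, 5). λ = (5 - 11)/(4 - 13) ≡ 11/8 mod 17. 8⁻¹ ≡ 15 (mod 17) since 8·15 = 120 ≡ 1, so λ ≡ 12.
  x = λ² - 13 - 4 = 144 - 17 ≡ 8; y = λ·(13 - 8) - 11 ≡ 15. → (8, 15)

(8, 15)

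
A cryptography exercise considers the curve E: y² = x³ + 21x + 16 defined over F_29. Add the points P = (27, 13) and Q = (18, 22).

(14, 3)

(27, 13) + (18, 22). λ = (22 - 13)/(18 - 27) ≡ 9/20 mod 29. 20⁻¹ ≡ 16 (mod 29), so λ ≡ 28.
  x = λ² - 27 - 18 = 784 - 45 ≡ 14; y = λ·(27 - 14) - 13 ≡ 3. → (14, 3)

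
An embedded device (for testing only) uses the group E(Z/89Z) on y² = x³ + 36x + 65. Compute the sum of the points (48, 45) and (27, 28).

(48, 45) + (27, 28). λ = (28 - 45)/(27 - 48) ≡ 72/68 mod 89. 68⁻¹ ≡ 72 (mod 89) since 68·72 = 4896 ≡ 1, so λ ≡ 22.
  x = λ² - 48 - 27 = 484 - 75 ≡ 53; y = λ·(48 - 53) - 45 ≡ 23. → (53, 23)

(53, 23)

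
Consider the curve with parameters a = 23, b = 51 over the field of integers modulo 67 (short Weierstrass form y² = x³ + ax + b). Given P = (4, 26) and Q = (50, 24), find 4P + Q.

(35, 39)

First 4P:
Repeated addition: build up to 4P.
2P: tangent at (4, 26): λ = (3·4² + 23)/(2·26) ≡ 4/52. 52⁻¹ ≡ 58 (mod 67), so λ ≡ 4·58 ≡ 31.
  x = λ² - 4 - 4 = 961 - 8 ≡ 15; y = λ·(4 - 15) - 26 ≡ 35. → (15, 35)
3P: (15, 35) + (4, 26). λ = (26 - 35)/(4 - 15) ≡ 58/56 mod 67. 56⁻¹ ≡ 6 (mod 67), so λ ≡ 13.
  x = λ² - 15 - 4 = 169 - 19 ≡ 16; y = λ·(15 - 16) - 35 ≡ 19. → (16, 19)
4P: (16, 19) + (4, 26). λ = (26 - 19)/(4 - 16) ≡ 7/55 mod 67. 55⁻¹ ≡ 39 (mod 67) since 55·39 = 2145 ≡ 1, so λ ≡ 5.
  x = λ² - 16 - 4 = 25 - 20 ≡ 5; y = λ·(16 - 5) - 19 ≡ 36. → (5, 36)
4P = (5, 36).
Finally 4P + Q:
(5, 36) + (50, 24). λ = (24 - 36)/(50 - 5) ≡ 55/45 mod 67. 45⁻¹ ≡ 3 (mod 67), so λ ≡ 31.
  x = λ² - 5 - 50 = 961 - 55 ≡ 35; y = λ·(5 - 35) - 36 ≡ 39. → (35, 39)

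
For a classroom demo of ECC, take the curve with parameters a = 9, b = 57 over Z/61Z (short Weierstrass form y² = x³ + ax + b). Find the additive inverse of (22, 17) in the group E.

(22, 44)

-(22, 17) = (22, -17 mod 61) = (22, 44).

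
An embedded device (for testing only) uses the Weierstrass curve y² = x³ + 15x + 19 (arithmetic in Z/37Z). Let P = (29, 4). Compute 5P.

Repeated addition: build up to 5P.
2P: tangent at (29, 4): λ = (3·29² + 15)/(2·4) ≡ 22/8. 8⁻¹ ≡ 14 (mod 37) since 8·14 = 112 ≡ 1, so λ ≡ 22·14 ≡ 12.
  x = λ² - 29 - 29 = 144 - 58 ≡ 12; y = λ·(29 - 12) - 4 ≡ 15. → (12, 15)
3P: (12, 15) + (29, 4). λ = (4 - 15)/(29 - 12) ≡ 26/17 mod 37. 17⁻¹ ≡ 24 (mod 37), so λ ≡ 32.
  x = λ² - 12 - 29 = 1024 - 41 ≡ 21; y = λ·(12 - 21) - 15 ≡ 30. → (21, 30)
4P: (21, 30) + (29, 4). λ = (4 - 30)/(29 - 21) ≡ 11/8 mod 37. 8⁻¹ ≡ 14 (mod 37), so λ ≡ 6.
  x = λ² - 21 - 29 = 36 - 50 ≡ 23; y = λ·(21 - 23) - 30 ≡ 32. → (23, 32)
5P: (23, 32) + (29, 4). λ = (4 - 32)/(29 - 23) ≡ 9/6 mod 37. 6⁻¹ ≡ 31 (mod 37) since 6·31 = 186 ≡ 1, so λ ≡ 20.
  x = λ² - 23 - 29 = 400 - 52 ≡ 15; y = λ·(23 - 15) - 32 ≡ 17. → (15, 17)

(15, 17)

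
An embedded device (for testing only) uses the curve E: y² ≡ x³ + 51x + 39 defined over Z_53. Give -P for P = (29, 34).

(29, 19)

-(29, 34) = (29, -34 mod 53) = (29, 19).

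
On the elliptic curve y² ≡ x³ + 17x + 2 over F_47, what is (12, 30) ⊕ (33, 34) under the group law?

(12, 30) + (33, 34). λ = (34 - 30)/(33 - 12) ≡ 4/21 mod 47. 21⁻¹ ≡ 9 (mod 47), so λ ≡ 36.
  x = λ² - 12 - 33 = 1296 - 45 ≡ 29; y = λ·(12 - 29) - 30 ≡ 16. → (29, 16)

(29, 16)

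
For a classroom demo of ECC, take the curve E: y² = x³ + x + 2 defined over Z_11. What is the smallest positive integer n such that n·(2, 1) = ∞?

8

2P: tangent at (2, 1): λ = (3·2² + 1)/(2·1) ≡ 2/2. 2⁻¹ ≡ 6 (mod 11), so λ ≡ 2·6 ≡ 1.
  x = λ² - 2 - 2 = 1 - 4 ≡ 8; y = λ·(2 - 8) - 1 ≡ 4. → (8, 4)
3P: (8, 4) + (2, 1). λ = (1 - 4)/(2 - 8) ≡ 8/5 mod 11. 5⁻¹ ≡ 9 (mod 11), so λ ≡ 6.
  x = λ² - 8 - 2 = 36 - 10 ≡ 4; y = λ·(8 - 4) - 4 ≡ 9. → (4, 9)
4P: (4, 9) + (2, 1). λ = (1 - 9)/(2 - 4) ≡ 3/9 mod 11. 9⁻¹ ≡ 5 (mod 11), so λ ≡ 4.
  x = λ² - 4 - 2 = 16 - 6 ≡ 10; y = λ·(4 - 10) - 9 ≡ 0. → (10, 0)
5P: (10, 0) + (2, 1). λ = (1 - 0)/(2 - 10) ≡ 1/3 mod 11. 3⁻¹ ≡ 4 (mod 11), so λ ≡ 4.
  x = λ² - 10 - 2 = 16 - 12 ≡ 4; y = λ·(10 - 4) - 0 ≡ 2. → (4, 2)
6P: (4, 2) + (2, 1). λ = (1 - 2)/(2 - 4) ≡ 10/9 mod 11. 9⁻¹ ≡ 5 (mod 11), so λ ≡ 6.
  x = λ² - 4 - 2 = 36 - 6 ≡ 8; y = λ·(4 - 8) - 2 ≡ 7. → (8, 7)
7P: (8, 7) + (2, 1). λ = (1 - 7)/(2 - 8) ≡ 5/5 mod 11. 5⁻¹ ≡ 9 (mod 11) since 5·9 = 45 ≡ 1, so λ ≡ 1.
  x = λ² - 8 - 2 = 1 - 10 ≡ 2; y = λ·(8 - 2) - 7 ≡ 10. → (2, 10)
8P: (2, 10) + (2, 1): same x and y₁ ≡ -y₂, so the sum is ∞.
8P = ∞, so the order is 8.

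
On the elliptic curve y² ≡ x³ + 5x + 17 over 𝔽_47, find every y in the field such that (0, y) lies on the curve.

x³ + 5x + 17 = 17 ≡ 17 (mod 47).
Square roots of 17 mod 47: 8 and 39 (since 8² = 64 ≡ 17).

8, 39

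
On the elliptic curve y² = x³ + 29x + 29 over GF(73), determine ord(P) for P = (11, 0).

2P: (11, 0) + (11, 0): same x and y₁ ≡ -y₂, so the sum is 𝒪.
2P = 𝒪, so the order is 2.

2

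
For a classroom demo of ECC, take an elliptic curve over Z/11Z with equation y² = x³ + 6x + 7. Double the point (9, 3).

tangent at (9, 3): λ = (3·9² + 6)/(2·3) ≡ 7/6. 6⁻¹ ≡ 2 (mod 11), so λ ≡ 7·2 ≡ 3.
  x = λ² - 9 - 9 = 9 - 18 ≡ 2; y = λ·(9 - 2) - 3 ≡ 7. → (2, 7)

(2, 7)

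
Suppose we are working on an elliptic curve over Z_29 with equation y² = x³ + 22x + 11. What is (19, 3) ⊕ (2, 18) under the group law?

(19, 3) + (2, 18). λ = (18 - 3)/(2 - 19) ≡ 15/12 mod 29. 12⁻¹ ≡ 17 (mod 29), so λ ≡ 23.
  x = λ² - 19 - 2 = 529 - 21 ≡ 15; y = λ·(19 - 15) - 3 ≡ 2. → (15, 2)

(15, 2)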